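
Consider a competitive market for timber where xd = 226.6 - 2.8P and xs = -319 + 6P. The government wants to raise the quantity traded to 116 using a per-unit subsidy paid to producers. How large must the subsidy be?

At x = 116, invert demand for the buyer price: Pb = (226.6 − 116)/2.8 = 39.5; invert supply for the seller price: Ps = (116 − (-319))/6 = 72.5.
The subsidy must fill the gap: s = Ps − Pb = 72.5 − 39.5 = 33.

Required subsidy s = 33 per unit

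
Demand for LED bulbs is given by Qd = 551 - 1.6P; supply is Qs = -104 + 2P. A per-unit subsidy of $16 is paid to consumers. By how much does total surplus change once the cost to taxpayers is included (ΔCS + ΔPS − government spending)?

Net change in total surplus = -1024/9

Pre-subsidy: 551 - 1.6P = -104 + 2P gives P* = 3275/18, Q* = 2339/9.
With the rebate, buyers effectively pay Pb = Ps − 16, where Ps is the price sellers receive.
Demand in terms of Ps becomes Qd = 551 − 1.6(Ps − 16) = 576.6 - 1.6Ps. Setting this equal to supply: 576.6 - 1.6Ps = -104 + 2Ps, so Ps = 3403/18.
Buyers pay Pb = 3403/18 − 16 = 3115/18; Q' = -104 + 2·(3403/18) = 2467/9.
ΔCS = ½(2339/9 + 2467/9)(3275/18 − 3115/18) = 7120/3; ΔPS = ½(2339/9 + 2467/9)(3403/18 − 3275/18) = 5696/3.
Government spending = 16 × 2467/9 = 39472/9.
Net change = 7120/3 + 5696/3 − 39472/9 = -1024/9. The loss equals the DWL triangle ½·16·128/9.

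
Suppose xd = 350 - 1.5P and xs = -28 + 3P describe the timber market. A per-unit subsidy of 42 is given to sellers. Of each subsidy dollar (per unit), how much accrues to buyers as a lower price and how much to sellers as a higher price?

Buyers gain 28 per unit; sellers gain 14 per unit

Pre-subsidy: 350 - 1.5P = -28 + 3P gives P* = 84, x* = 224.
With the subsidy, sellers receive Ps = Pb + 42 for each unit, where Pb is the price buyers pay.
Supply in terms of Pb becomes xs = -28 + 3(Pb + 42) = 98 + 3Pb. Setting this equal to demand: 350 - 1.5Pb = 98 + 3Pb, so Pb = 56.
Sellers receive Ps = 56 + 42 = 98; x' = 350 − 1.5·56 = 266.
Buyers' price falls by P* − Pb = 84 − 56 = 28; sellers' price rises by Ps − P* = 98 − 84 = 14.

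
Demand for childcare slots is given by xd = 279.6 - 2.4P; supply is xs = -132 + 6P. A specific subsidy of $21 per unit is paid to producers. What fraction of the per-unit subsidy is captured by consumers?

Consumer share = 5/7

Pre-subsidy: 279.6 - 2.4P = -132 + 6P gives P* = 49, x* = 162.
With the subsidy, sellers receive Ps = Pb + 21 for each unit, where Pb is the price buyers pay.
Supply in terms of Pb becomes xs = -132 + 6(Pb + 21) = -6 + 6Pb. Setting this equal to demand: 279.6 - 2.4Pb = -6 + 6Pb, so Pb = 34.
Sellers receive Ps = 34 + 21 = 55; x' = 279.6 − 2.4·34 = 198.
Buyers' price falls by P* − Pb = 49 − 34 = 15; sellers' price rises by Ps − P* = 55 − 49 = 6.
So consumers capture 15/21 = 5/7 of each unit of subsidy.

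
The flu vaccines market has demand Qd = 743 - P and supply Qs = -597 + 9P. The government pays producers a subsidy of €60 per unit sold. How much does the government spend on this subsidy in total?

Pre-subsidy: 743 - P = -597 + 9P gives P* = 134, Q* = 609.
With the subsidy, sellers receive Ps = Pb + 60 for each unit, where Pb is the price buyers pay.
Supply in terms of Pb becomes Qs = -597 + 9(Pb + 60) = -57 + 9Pb. Setting this equal to demand: 743 - Pb = -57 + 9Pb, so Pb = 80.
Sellers receive Ps = 80 + 60 = 140; Q' = 743 − 1·80 = 663.
Government outlay = subsidy × quantity = 60 × 663 = 39780.

Government cost = €39780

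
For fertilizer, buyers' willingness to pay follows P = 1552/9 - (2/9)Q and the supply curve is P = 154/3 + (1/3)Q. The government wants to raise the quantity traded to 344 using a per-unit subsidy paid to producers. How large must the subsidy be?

Required subsidy s = 70 per unit

At Q = 344, from the demand curve buyers pay Pb = 1552/9 − (2/9)·344 = 96; from the supply curve sellers need Ps = 154/3 + (1/3)·344 = 166.
The subsidy must fill the gap: s = Ps − Pb = 166 − 96 = 70.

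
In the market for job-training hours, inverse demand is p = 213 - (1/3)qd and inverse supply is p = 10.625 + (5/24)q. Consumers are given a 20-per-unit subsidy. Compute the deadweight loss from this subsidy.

Deadweight loss = 4800/13

Pre-subsidy: 213 - (1/3)q = 10.625 + (5/24)q gives q* = 4857/13 and p* = 1150/13.
With the rebate, buyers effectively pay pb = ps − 20, where ps is the price sellers receive.
On the curves, pb = 213 - (1/3)q and ps = 10.625 + (5/24)q; the wedge ps − pb = 20 gives 10.625 + (5/24)q − (213 - (1/3)q) = 20, so q' = 5337/13.
Then pb = 213 − (1/3)·(5337/13) = 990/13 and ps = 10.625 + (5/24)·(5337/13) = 1250/13.
The subsidy expands output by 5337/13 − 4857/13 = 480/13 past the efficient level; on those units the gap between marginal cost and willingness to pay runs from 0 up to 20.
DWL = ½ × 20 × 480/13 = 4800/13.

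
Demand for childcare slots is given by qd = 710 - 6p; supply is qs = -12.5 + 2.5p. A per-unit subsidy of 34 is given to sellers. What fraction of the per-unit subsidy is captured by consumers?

Consumer share = 5/17

Pre-subsidy: 710 - 6p = -12.5 + 2.5p gives p* = 85, q* = 200.
With the subsidy, sellers receive ps = pb + 34 for each unit, where pb is the price buyers pay.
Supply in terms of pb becomes qs = -12.5 + 2.5(pb + 34) = 72.5 + 2.5pb. Setting this equal to demand: 710 - 6pb = 72.5 + 2.5pb, so pb = 75.
Sellers receive ps = 75 + 34 = 109; q' = 710 − 6·75 = 260.
Buyers' price falls by p* − pb = 85 − 75 = 10; sellers' price rises by ps − p* = 109 − 85 = 24.
So consumers capture 10/34 = 5/17 of each unit of subsidy.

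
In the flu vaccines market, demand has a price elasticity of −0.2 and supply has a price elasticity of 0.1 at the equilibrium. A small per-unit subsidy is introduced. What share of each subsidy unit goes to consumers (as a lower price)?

For a small subsidy around the equilibrium, the benefit split depends on the relative slopes, which at a point are proportional to the elasticities.
Buyer share = εs/(εs + |εd|) = 0.1/(0.1 + 0.2) = 1/3; seller share = |εd|/(εs + |εd|) = 2/3.

Consumer share = 1/3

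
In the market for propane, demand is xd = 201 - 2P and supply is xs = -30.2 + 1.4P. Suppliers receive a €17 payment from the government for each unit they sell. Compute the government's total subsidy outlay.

Government cost = €1343

Pre-subsidy: 201 - 2P = -30.2 + 1.4P gives P* = 68, x* = 65.
With the subsidy, sellers receive Ps = Pb + 17 for each unit, where Pb is the price buyers pay.
Supply in terms of Pb becomes xs = -30.2 + 1.4(Pb + 17) = -6.4 + 1.4Pb. Setting this equal to demand: 201 - 2Pb = -6.4 + 1.4Pb, so Pb = 61.
Sellers receive Ps = 61 + 17 = 78; x' = 201 − 2·61 = 79.
Government outlay = subsidy × quantity = 17 × 79 = 1343.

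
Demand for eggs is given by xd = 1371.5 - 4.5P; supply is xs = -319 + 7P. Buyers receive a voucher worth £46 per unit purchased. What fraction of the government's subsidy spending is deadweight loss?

Pre-subsidy: 1371.5 - 4.5P = -319 + 7P gives P* = 147, x* = 710.
With the rebate, buyers effectively pay Pb = Ps − 46, where Ps is the price sellers receive.
Demand in terms of Ps becomes xd = 1371.5 − 4.5(Ps − 46) = 1578.5 - 4.5Ps. Setting this equal to supply: 1578.5 - 4.5Ps = -319 + 7Ps, so Ps = 165.
Buyers pay Pb = 165 − 46 = 119; x' = -319 + 7·165 = 836.
ΔCS = ½(710 + 836)(147 − 119) = 21644; ΔPS = ½(710 + 836)(165 − 147) = 13914.
Government spending = 46 × 836 = 38456.
DWL = ½ × 46 × (836 − 710) = 2898; fraction = 2898 / 38456 = 63/836.

DWL / government spending = 63/836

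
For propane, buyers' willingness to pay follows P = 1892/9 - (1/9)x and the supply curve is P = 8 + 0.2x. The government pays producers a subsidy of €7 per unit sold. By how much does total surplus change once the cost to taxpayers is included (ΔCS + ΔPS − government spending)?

Pre-subsidy: 1892/9 - (1/9)x = 8 + 0.2x gives x* = 650 and P* = 138.
With the subsidy, sellers receive Ps = Pb + 7 for each unit, where Pb is the price buyers pay.
On the curves, Pb = 1892/9 - (1/9)x and Ps = 8 + 0.2x; the wedge Ps − Pb = 7 gives 8 + 0.2x − (1892/9 - (1/9)x) = 7, so x' = 672.5.
Then Pb = 1892/9 − (1/9)·672.5 = 135.5 and Ps = 8 + 0.2·672.5 = 142.5.
ΔCS = ½(650 + 672.5)(138 − 135.5) = 1653.125; ΔPS = ½(650 + 672.5)(142.5 − 138) = 2975.625.
Government spending = 7 × 672.5 = 4707.5.
Net change = 1653.125 + 2975.625 − 4707.5 = -78.75. The loss equals the DWL triangle ½·7·22.5.

Net change in total surplus = -€78.75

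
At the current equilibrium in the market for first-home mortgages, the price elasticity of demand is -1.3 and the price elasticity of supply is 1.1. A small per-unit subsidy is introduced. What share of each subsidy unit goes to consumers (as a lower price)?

Consumer share = 11/24

For a small subsidy around the equilibrium, the benefit split depends on the relative slopes, which at a point are proportional to the elasticities.
Buyer share = εs/(εs + |εd|) = 1.1/(1.1 + 1.3) = 11/24; seller share = |εd|/(εs + |εd|) = 13/24.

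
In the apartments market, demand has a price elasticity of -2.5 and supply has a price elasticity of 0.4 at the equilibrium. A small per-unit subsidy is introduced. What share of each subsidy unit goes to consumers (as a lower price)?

Consumer share = 4/29

For a small subsidy around the equilibrium, the benefit split depends on the relative slopes, which at a point are proportional to the elasticities.
Buyer share = εs/(εs + |εd|) = 0.4/(0.4 + 2.5) = 4/29; seller share = |εd|/(εs + |εd|) = 25/29.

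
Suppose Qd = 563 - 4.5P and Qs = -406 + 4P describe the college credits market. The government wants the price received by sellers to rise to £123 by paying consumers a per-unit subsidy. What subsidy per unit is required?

At a seller price of 123, quantity supplied is -406 + 4·123 = 86.
Buyers absorb 86 only when they pay Pb with 563 − 4.5·Pb = 86, i.e. Pb = 106.
s = Ps − Pb = 123 − 106 = 17.

Required subsidy s = £17 per unit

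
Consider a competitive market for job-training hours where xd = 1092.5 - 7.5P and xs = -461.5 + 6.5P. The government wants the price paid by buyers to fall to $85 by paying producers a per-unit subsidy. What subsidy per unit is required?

Required subsidy s = $56 per unit

At a buyer price of 85, quantity demanded is 1092.5 − 7.5·85 = 455.
Sellers supply 455 only when they receive Ps with -461.5 + 6.5·Ps = 455, i.e. Ps = 141.
s = Ps − Pb = 141 − 85 = 56.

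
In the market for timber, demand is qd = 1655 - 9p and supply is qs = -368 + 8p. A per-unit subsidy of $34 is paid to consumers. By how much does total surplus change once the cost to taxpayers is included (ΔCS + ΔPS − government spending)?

Net change in total surplus = -$2448

Pre-subsidy: 1655 - 9p = -368 + 8p gives p* = 119, q* = 584.
With the rebate, buyers effectively pay pb = ps − 34, where ps is the price sellers receive.
Demand in terms of ps becomes qd = 1655 − 9(ps − 34) = 1961 - 9ps. Setting this equal to supply: 1961 - 9ps = -368 + 8ps, so ps = 137.
Buyers pay pb = 137 − 34 = 103; q' = -368 + 8·137 = 728.
ΔCS = ½(584 + 728)(119 − 103) = 10496; ΔPS = ½(584 + 728)(137 − 119) = 11808.
Government spending = 34 × 728 = 24752.
Net change = 10496 + 11808 − 24752 = -2448. The loss equals the DWL triangle ½·34·144.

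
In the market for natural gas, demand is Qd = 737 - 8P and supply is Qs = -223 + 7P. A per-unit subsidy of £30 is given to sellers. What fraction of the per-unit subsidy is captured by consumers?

Pre-subsidy: 737 - 8P = -223 + 7P gives P* = 64, Q* = 225.
With the subsidy, sellers receive Ps = Pb + 30 for each unit, where Pb is the price buyers pay.
Supply in terms of Pb becomes Qs = -223 + 7(Pb + 30) = -13 + 7Pb. Setting this equal to demand: 737 - 8Pb = -13 + 7Pb, so Pb = 50.
Sellers receive Ps = 50 + 30 = 80; Q' = 737 − 8·50 = 337.
Buyers' price falls by P* − Pb = 64 − 50 = 14; sellers' price rises by Ps − P* = 80 − 64 = 16.
So consumers capture 14/30 = 7/15 of each unit of subsidy.

Consumer share = 7/15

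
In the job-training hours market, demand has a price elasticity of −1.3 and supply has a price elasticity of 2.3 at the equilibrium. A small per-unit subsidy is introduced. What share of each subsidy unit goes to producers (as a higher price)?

Producer share = 13/36

For a small subsidy around the equilibrium, the benefit split depends on the relative slopes, which at a point are proportional to the elasticities.
Buyer share = εs/(εs + |εd|) = 2.3/(2.3 + 1.3) = 23/36; seller share = |εd|/(εs + |εd|) = 13/36.
So producers capture 13/36 of the subsidy.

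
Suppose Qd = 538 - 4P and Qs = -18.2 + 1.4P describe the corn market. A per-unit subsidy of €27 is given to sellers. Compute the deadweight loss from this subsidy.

Deadweight loss = €378

Pre-subsidy: 538 - 4P = -18.2 + 1.4P gives P* = 103, Q* = 126.
With the subsidy, sellers receive Ps = Pb + 27 for each unit, where Pb is the price buyers pay.
Supply in terms of Pb becomes Qs = -18.2 + 1.4(Pb + 27) = 19.6 + 1.4Pb. Setting this equal to demand: 538 - 4Pb = 19.6 + 1.4Pb, so Pb = 96.
Sellers receive Ps = 96 + 27 = 123; Q' = 538 − 4·96 = 154.
The subsidy expands output by 154 − 126 = 28 past the efficient level; on those units the gap between marginal cost and willingness to pay runs from 0 up to 27.
DWL = ½ × 27 × 28 = 378.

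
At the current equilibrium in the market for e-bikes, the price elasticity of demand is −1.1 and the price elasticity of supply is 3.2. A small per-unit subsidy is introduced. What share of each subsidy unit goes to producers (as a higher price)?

For a small subsidy around the equilibrium, the benefit split depends on the relative slopes, which at a point are proportional to the elasticities.
Buyer share = εs/(εs + |εd|) = 3.2/(3.2 + 1.1) = 32/43; seller share = |εd|/(εs + |εd|) = 11/43.
So producers capture 11/43 of the subsidy.

Producer share = 11/43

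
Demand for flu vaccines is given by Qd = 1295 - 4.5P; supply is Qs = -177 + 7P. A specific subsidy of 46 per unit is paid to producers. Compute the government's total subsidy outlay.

Pre-subsidy: 1295 - 4.5P = -177 + 7P gives P* = 128, Q* = 719.
With the subsidy, sellers receive Ps = Pb + 46 for each unit, where Pb is the price buyers pay.
Supply in terms of Pb becomes Qs = -177 + 7(Pb + 46) = 145 + 7Pb. Setting this equal to demand: 1295 - 4.5Pb = 145 + 7Pb, so Pb = 100.
Sellers receive Ps = 100 + 46 = 146; Q' = 1295 − 4.5·100 = 845.
Government outlay = subsidy × quantity = 46 × 845 = 38870.

Government cost = 38870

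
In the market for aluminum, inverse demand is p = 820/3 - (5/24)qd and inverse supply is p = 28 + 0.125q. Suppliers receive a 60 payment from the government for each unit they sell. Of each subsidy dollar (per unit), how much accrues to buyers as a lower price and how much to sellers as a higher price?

Buyers gain 37.5 per unit; sellers gain 22.5 per unit

Pre-subsidy: 820/3 - (5/24)q = 28 + 0.125q gives q* = 736 and p* = 120.
With the subsidy, sellers receive ps = pb + 60 for each unit, where pb is the price buyers pay.
On the curves, pb = 820/3 - (5/24)q and ps = 28 + 0.125q; the wedge ps − pb = 60 gives 28 + 0.125q − (820/3 - (5/24)q) = 60, so q' = 916.
Then pb = 820/3 − (5/24)·916 = 82.5 and ps = 28 + 0.125·916 = 142.5.
Buyers' price falls by p* − pb = 120 − 82.5 = 37.5; sellers' price rises by ps − p* = 142.5 − 120 = 22.5.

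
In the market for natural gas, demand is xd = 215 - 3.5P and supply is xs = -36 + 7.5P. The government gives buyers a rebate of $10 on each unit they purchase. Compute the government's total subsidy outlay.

Government cost = $1590

Pre-subsidy: 215 - 3.5P = -36 + 7.5P gives P* = 251/11, x* = 2973/22.
With the rebate, buyers effectively pay Pb = Ps − 10, where Ps is the price sellers receive.
Demand in terms of Ps becomes xd = 215 − 3.5(Ps − 10) = 250 - 3.5Ps. Setting this equal to supply: 250 - 3.5Ps = -36 + 7.5Ps, so Ps = 26.
Buyers pay Pb = 26 − 10 = 16; x' = -36 + 7.5·26 = 159.
Government outlay = subsidy × quantity = 10 × 159 = 1590.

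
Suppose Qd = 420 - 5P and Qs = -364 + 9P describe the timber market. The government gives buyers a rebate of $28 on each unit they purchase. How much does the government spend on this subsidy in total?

Pre-subsidy: 420 - 5P = -364 + 9P gives P* = 56, Q* = 140.
With the rebate, buyers effectively pay Pb = Ps − 28, where Ps is the price sellers receive.
Demand in terms of Ps becomes Qd = 420 − 5(Ps − 28) = 560 - 5Ps. Setting this equal to supply: 560 - 5Ps = -364 + 9Ps, so Ps = 66.
Buyers pay Pb = 66 − 28 = 38; Q' = -364 + 9·66 = 230.
Government outlay = subsidy × quantity = 28 × 230 = 6440.

Government cost = $6440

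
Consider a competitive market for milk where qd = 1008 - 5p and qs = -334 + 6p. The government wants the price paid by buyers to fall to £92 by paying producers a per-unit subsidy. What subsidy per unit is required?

Required subsidy s = £55 per unit

At a buyer price of 92, quantity demanded is 1008 − 5·92 = 548.
Sellers supply 548 only when they receive ps with -334 + 6·ps = 548, i.e. ps = 147.
s = ps − pb = 147 − 92 = 55.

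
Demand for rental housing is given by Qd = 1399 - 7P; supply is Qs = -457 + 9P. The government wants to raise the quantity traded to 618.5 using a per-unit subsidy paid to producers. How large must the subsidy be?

Required subsidy s = 8 per unit

At Q = 618.5, invert demand for the buyer price: Pb = (1399 − 618.5)/7 = 111.5; invert supply for the seller price: Ps = (618.5 − (-457))/9 = 119.5.
The subsidy must fill the gap: s = Ps − Pb = 119.5 − 111.5 = 8.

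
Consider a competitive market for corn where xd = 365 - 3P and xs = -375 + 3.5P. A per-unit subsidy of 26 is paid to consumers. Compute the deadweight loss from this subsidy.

Deadweight loss = 546

Pre-subsidy: 365 - 3P = -375 + 3.5P gives P* = 1480/13, x* = 305/13.
With the rebate, buyers effectively pay Pb = Ps − 26, where Ps is the price sellers receive.
Demand in terms of Ps becomes xd = 365 − 3(Ps − 26) = 443 - 3Ps. Setting this equal to supply: 443 - 3Ps = -375 + 3.5Ps, so Ps = 1636/13.
Buyers pay Pb = 1636/13 − 26 = 1298/13; x' = -375 + 3.5·(1636/13) = 851/13.
The subsidy expands output by 851/13 − 305/13 = 42 past the efficient level; on those units the gap between marginal cost and willingness to pay runs from 0 up to 26.
DWL = ½ × 26 × 42 = 546.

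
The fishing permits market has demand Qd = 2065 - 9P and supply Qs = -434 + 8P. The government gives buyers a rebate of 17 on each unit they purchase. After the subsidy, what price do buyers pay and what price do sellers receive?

Buyers pay 139; sellers receive 156

Pre-subsidy: 2065 - 9P = -434 + 8P gives P* = 147, Q* = 742.
With the rebate, buyers effectively pay Pb = Ps − 17, where Ps is the price sellers receive.
Demand in terms of Ps becomes Qd = 2065 − 9(Ps − 17) = 2218 - 9Ps. Setting this equal to supply: 2218 - 9Ps = -434 + 8Ps, so Ps = 156.
Buyers pay Pb = 156 − 17 = 139; Q' = -434 + 8·156 = 814.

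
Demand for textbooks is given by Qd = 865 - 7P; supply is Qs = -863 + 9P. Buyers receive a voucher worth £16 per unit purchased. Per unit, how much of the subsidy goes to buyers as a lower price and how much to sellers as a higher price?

Pre-subsidy: 865 - 7P = -863 + 9P gives P* = 108, Q* = 109.
With the rebate, buyers effectively pay Pb = Ps − 16, where Ps is the price sellers receive.
Demand in terms of Ps becomes Qd = 865 − 7(Ps − 16) = 977 - 7Ps. Setting this equal to supply: 977 - 7Ps = -863 + 9Ps, so Ps = 115.
Buyers pay Pb = 115 − 16 = 99; Q' = -863 + 9·115 = 172.
Buyers' price falls by P* − Pb = 108 − 99 = 9; sellers' price rises by Ps − P* = 115 − 108 = 7.

Buyers gain £9 per unit; sellers gain £7 per unit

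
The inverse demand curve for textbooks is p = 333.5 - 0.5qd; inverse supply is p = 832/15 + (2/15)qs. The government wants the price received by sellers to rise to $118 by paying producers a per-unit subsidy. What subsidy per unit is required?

At a seller price of 118, quantity supplied is -416 + 7.5·118 = 469.
Buyers absorb 469 only when they pay pb = 333.5 − 0.5·469 = 99.
s = ps − pb = 118 − 99 = 19.

Required subsidy s = $19 per unit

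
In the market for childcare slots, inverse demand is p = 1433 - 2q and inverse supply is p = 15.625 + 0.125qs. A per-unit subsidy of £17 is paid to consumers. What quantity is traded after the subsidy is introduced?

q' = 675

Pre-subsidy: 1433 - 2q = 15.625 + 0.125q gives q* = 667 and p* = 99.
With the rebate, buyers effectively pay pb = ps − 17, where ps is the price sellers receive.
On the curves, pb = 1433 - 2q and ps = 15.625 + 0.125q; the wedge ps − pb = 17 gives 15.625 + 0.125q − (1433 - 2q) = 17, so q' = 675.
Then pb = 1433 − 2·675 = 83 and ps = 15.625 + 0.125·675 = 100.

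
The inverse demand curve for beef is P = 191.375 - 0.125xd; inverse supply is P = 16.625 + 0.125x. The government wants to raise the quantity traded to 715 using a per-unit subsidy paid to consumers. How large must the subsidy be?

At x = 715, from the demand curve buyers pay Pb = 191.375 − 0.125·715 = 102; from the supply curve sellers need Ps = 16.625 + 0.125·715 = 106.
The subsidy must fill the gap: s = Ps − Pb = 106 − 102 = 4.

Required subsidy s = 4 per unit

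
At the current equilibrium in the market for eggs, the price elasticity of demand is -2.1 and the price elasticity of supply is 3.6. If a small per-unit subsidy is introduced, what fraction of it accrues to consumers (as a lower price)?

For a small subsidy around the equilibrium, the benefit split depends on the relative slopes, which at a point are proportional to the elasticities.
Buyer share = εs/(εs + |εd|) = 3.6/(3.6 + 2.1) = 12/19; seller share = |εd|/(εs + |εd|) = 7/19.

Consumer share = 12/19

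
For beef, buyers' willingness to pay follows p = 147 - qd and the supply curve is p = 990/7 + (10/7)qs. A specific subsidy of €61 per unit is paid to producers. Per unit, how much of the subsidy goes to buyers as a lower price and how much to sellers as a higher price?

Pre-subsidy: 147 - q = 990/7 + (10/7)q gives q* = 39/17 and p* = 2460/17.
With the subsidy, sellers receive ps = pb + 61 for each unit, where pb is the price buyers pay.
On the curves, pb = 147 - q and ps = 990/7 + (10/7)q; the wedge ps − pb = 61 gives 990/7 + (10/7)q − (147 - q) = 61, so q' = 466/17.
Then pb = 147 − 1·(466/17) = 2033/17 and ps = 990/7 + (10/7)·(466/17) = 3070/17.
Buyers' price falls by p* − pb = 2460/17 − 2033/17 = 427/17; sellers' price rises by ps − p* = 3070/17 − 2460/17 = 610/17.

Buyers gain 427/17 per unit; sellers gain 610/17 per unit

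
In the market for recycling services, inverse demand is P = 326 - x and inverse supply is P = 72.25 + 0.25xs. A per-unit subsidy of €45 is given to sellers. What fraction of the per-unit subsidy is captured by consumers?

Pre-subsidy: 326 - x = 72.25 + 0.25x gives x* = 203 and P* = 123.
With the subsidy, sellers receive Ps = Pb + 45 for each unit, where Pb is the price buyers pay.
On the curves, Pb = 326 - x and Ps = 72.25 + 0.25x; the wedge Ps − Pb = 45 gives 72.25 + 0.25x − (326 - x) = 45, so x' = 239.
Then Pb = 326 − 1·239 = 87 and Ps = 72.25 + 0.25·239 = 132.
Buyers' price falls by P* − Pb = 123 − 87 = 36; sellers' price rises by Ps − P* = 132 − 123 = 9.
So consumers capture 36/45 = 0.8 of each unit of subsidy.

Consumer share = 0.8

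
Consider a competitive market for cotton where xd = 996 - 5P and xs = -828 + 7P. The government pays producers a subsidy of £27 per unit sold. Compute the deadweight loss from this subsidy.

Pre-subsidy: 996 - 5P = -828 + 7P gives P* = 152, x* = 236.
With the subsidy, sellers receive Ps = Pb + 27 for each unit, where Pb is the price buyers pay.
Supply in terms of Pb becomes xs = -828 + 7(Pb + 27) = -639 + 7Pb. Setting this equal to demand: 996 - 5Pb = -639 + 7Pb, so Pb = 136.25.
Sellers receive Ps = 136.25 + 27 = 163.25; x' = 996 − 5·136.25 = 314.75.
The subsidy expands output by 314.75 − 236 = 78.75 past the efficient level; on those units the gap between marginal cost and willingness to pay runs from 0 up to 27.
DWL = ½ × 27 × 78.75 = 1063.125.

Deadweight loss = £1063.125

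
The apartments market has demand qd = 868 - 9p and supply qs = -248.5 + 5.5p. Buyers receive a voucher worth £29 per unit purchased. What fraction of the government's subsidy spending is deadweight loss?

DWL / government spending = 99/548

Pre-subsidy: 868 - 9p = -248.5 + 5.5p gives p* = 77, q* = 175.
With the rebate, buyers effectively pay pb = ps − 29, where ps is the price sellers receive.
Demand in terms of ps becomes qd = 868 − 9(ps − 29) = 1129 - 9ps. Setting this equal to supply: 1129 - 9ps = -248.5 + 5.5ps, so ps = 95.
Buyers pay pb = 95 − 29 = 66; q' = -248.5 + 5.5·95 = 274.
ΔCS = ½(175 + 274)(77 − 66) = 2469.5; ΔPS = ½(175 + 274)(95 − 77) = 4041.
Government spending = 29 × 274 = 7946.
DWL = ½ × 29 × (274 − 175) = 1435.5; fraction = 1435.5 / 7946 = 99/548.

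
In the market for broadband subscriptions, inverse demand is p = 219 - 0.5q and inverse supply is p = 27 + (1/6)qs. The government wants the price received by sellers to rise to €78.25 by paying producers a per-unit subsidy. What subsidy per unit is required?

At a seller price of 78.25, quantity supplied is -162 + 6·78.25 = 307.5.
Buyers absorb 307.5 only when they pay pb = 219 − 0.5·307.5 = 65.25.
s = ps − pb = 78.25 − 65.25 = 13.

Required subsidy s = €13 per unit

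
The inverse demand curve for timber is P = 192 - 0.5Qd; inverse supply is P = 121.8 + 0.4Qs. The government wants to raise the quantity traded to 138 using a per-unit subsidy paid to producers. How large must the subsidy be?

At Q = 138, from the demand curve buyers pay Pb = 192 − 0.5·138 = 123; from the supply curve sellers need Ps = 121.8 + 0.4·138 = 177.
The subsidy must fill the gap: s = Ps − Pb = 177 − 123 = 54.

Required subsidy s = 54 per unit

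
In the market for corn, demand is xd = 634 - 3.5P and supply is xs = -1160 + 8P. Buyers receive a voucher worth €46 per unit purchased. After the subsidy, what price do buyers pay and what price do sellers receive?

Pre-subsidy: 634 - 3.5P = -1160 + 8P gives P* = 156, x* = 88.
With the rebate, buyers effectively pay Pb = Ps − 46, where Ps is the price sellers receive.
Demand in terms of Ps becomes xd = 634 − 3.5(Ps − 46) = 795 - 3.5Ps. Setting this equal to supply: 795 - 3.5Ps = -1160 + 8Ps, so Ps = 170.
Buyers pay Pb = 170 − 46 = 124; x' = -1160 + 8·170 = 200.

Buyers pay €124; sellers receive €170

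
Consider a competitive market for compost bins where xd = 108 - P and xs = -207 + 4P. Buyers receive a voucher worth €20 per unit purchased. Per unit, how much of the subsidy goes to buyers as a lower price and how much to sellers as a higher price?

Pre-subsidy: 108 - P = -207 + 4P gives P* = 63, x* = 45.
With the rebate, buyers effectively pay Pb = Ps − 20, where Ps is the price sellers receive.
Demand in terms of Ps becomes xd = 108 − 1(Ps − 20) = 128 - Ps. Setting this equal to supply: 128 - Ps = -207 + 4Ps, so Ps = 67.
Buyers pay Pb = 67 − 20 = 47; x' = -207 + 4·67 = 61.
Buyers' price falls by P* − Pb = 63 − 47 = 16; sellers' price rises by Ps − P* = 67 − 63 = 4.

Buyers gain €16 per unit; sellers gain €4 per unit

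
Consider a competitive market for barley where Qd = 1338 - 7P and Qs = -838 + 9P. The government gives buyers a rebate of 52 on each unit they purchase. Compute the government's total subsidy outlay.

Pre-subsidy: 1338 - 7P = -838 + 9P gives P* = 136, Q* = 386.
With the rebate, buyers effectively pay Pb = Ps − 52, where Ps is the price sellers receive.
Demand in terms of Ps becomes Qd = 1338 − 7(Ps − 52) = 1702 - 7Ps. Setting this equal to supply: 1702 - 7Ps = -838 + 9Ps, so Ps = 158.75.
Buyers pay Pb = 158.75 − 52 = 106.75; Q' = -838 + 9·158.75 = 590.75.
Government outlay = subsidy × quantity = 52 × 590.75 = 30719.

Government cost = 30719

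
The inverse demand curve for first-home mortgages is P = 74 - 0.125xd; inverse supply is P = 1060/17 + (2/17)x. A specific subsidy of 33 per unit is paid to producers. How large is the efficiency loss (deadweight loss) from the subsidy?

Pre-subsidy: 74 - 0.125x = 1060/17 + (2/17)x gives x* = 48 and P* = 68.
With the subsidy, sellers receive Ps = Pb + 33 for each unit, where Pb is the price buyers pay.
On the curves, Pb = 74 - 0.125x and Ps = 1060/17 + (2/17)x; the wedge Ps − Pb = 33 gives 1060/17 + (2/17)x − (74 - 0.125x) = 33, so x' = 184.
Then Pb = 74 − 0.125·184 = 51 and Ps = 1060/17 + (2/17)·184 = 84.
The subsidy expands output by 184 − 48 = 136 past the efficient level; on those units the gap between marginal cost and willingness to pay runs from 0 up to 33.
DWL = ½ × 33 × 136 = 2244.

Deadweight loss = 2244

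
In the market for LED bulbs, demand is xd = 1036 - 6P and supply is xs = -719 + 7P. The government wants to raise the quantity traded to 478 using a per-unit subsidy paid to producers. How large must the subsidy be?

Required subsidy s = 78 per unit

At x = 478, invert demand for the buyer price: Pb = (1036 − 478)/6 = 93; invert supply for the seller price: Ps = (478 − (-719))/7 = 171.
The subsidy must fill the gap: s = Ps − Pb = 171 − 93 = 78.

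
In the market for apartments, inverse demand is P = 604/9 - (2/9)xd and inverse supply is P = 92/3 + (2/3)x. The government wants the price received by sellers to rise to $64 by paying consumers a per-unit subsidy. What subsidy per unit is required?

Required subsidy s = $8 per unit

At a seller price of 64, quantity supplied is -46 + 1.5·64 = 50.
Buyers absorb 50 only when they pay Pb = 604/9 − (2/9)·50 = 56.
s = Ps − Pb = 64 − 56 = 8.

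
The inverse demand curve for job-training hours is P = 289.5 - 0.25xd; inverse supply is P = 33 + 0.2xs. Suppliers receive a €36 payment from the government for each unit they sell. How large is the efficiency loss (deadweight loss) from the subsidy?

Pre-subsidy: 289.5 - 0.25x = 33 + 0.2x gives x* = 570 and P* = 147.
With the subsidy, sellers receive Ps = Pb + 36 for each unit, where Pb is the price buyers pay.
On the curves, Pb = 289.5 - 0.25x and Ps = 33 + 0.2x; the wedge Ps − Pb = 36 gives 33 + 0.2x − (289.5 - 0.25x) = 36, so x' = 650.
Then Pb = 289.5 − 0.25·650 = 127 and Ps = 33 + 0.2·650 = 163.
The subsidy expands output by 650 − 570 = 80 past the efficient level; on those units the gap between marginal cost and willingness to pay runs from 0 up to 36.
DWL = ½ × 36 × 80 = 1440.

Deadweight loss = €1440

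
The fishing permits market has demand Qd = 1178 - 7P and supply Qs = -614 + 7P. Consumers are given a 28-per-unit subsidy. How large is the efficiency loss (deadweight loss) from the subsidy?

Deadweight loss = 1372

Pre-subsidy: 1178 - 7P = -614 + 7P gives P* = 128, Q* = 282.
With the rebate, buyers effectively pay Pb = Ps − 28, where Ps is the price sellers receive.
Demand in terms of Ps becomes Qd = 1178 − 7(Ps − 28) = 1374 - 7Ps. Setting this equal to supply: 1374 - 7Ps = -614 + 7Ps, so Ps = 142.
Buyers pay Pb = 142 − 28 = 114; Q' = -614 + 7·142 = 380.
The subsidy expands output by 380 − 282 = 98 past the efficient level; on those units the gap between marginal cost and willingness to pay runs from 0 up to 28.
DWL = ½ × 28 × 98 = 1372.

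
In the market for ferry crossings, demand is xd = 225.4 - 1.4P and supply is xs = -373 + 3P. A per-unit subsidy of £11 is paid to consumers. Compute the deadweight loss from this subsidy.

Pre-subsidy: 225.4 - 1.4P = -373 + 3P gives P* = 136, x* = 35.
With the rebate, buyers effectively pay Pb = Ps − 11, where Ps is the price sellers receive.
Demand in terms of Ps becomes xd = 225.4 − 1.4(Ps − 11) = 240.8 - 1.4Ps. Setting this equal to supply: 240.8 - 1.4Ps = -373 + 3Ps, so Ps = 139.5.
Buyers pay Pb = 139.5 − 11 = 128.5; x' = -373 + 3·139.5 = 45.5.
The subsidy expands output by 45.5 − 35 = 10.5 past the efficient level; on those units the gap between marginal cost and willingness to pay runs from 0 up to 11.
DWL = ½ × 11 × 10.5 = 57.75.

Deadweight loss = £57.75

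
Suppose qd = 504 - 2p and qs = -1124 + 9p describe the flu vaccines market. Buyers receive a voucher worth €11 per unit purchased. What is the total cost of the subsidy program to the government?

Government cost = €2486

Pre-subsidy: 504 - 2p = -1124 + 9p gives p* = 148, q* = 208.
With the rebate, buyers effectively pay pb = ps − 11, where ps is the price sellers receive.
Demand in terms of ps becomes qd = 504 − 2(ps − 11) = 526 - 2ps. Setting this equal to supply: 526 - 2ps = -1124 + 9ps, so ps = 150.
Buyers pay pb = 150 − 11 = 139; q' = -1124 + 9·150 = 226.
Government outlay = subsidy × quantity = 11 × 226 = 2486.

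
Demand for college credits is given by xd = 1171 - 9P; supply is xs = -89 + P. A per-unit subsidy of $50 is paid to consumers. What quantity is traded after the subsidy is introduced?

x' = 82

Pre-subsidy: 1171 - 9P = -89 + P gives P* = 126, x* = 37.
With the rebate, buyers effectively pay Pb = Ps − 50, where Ps is the price sellers receive.
Demand in terms of Ps becomes xd = 1171 − 9(Ps − 50) = 1621 - 9Ps. Setting this equal to supply: 1621 - 9Ps = -89 + Ps, so Ps = 171.
Buyers pay Pb = 171 − 50 = 121; x' = -89 + 1·171 = 82.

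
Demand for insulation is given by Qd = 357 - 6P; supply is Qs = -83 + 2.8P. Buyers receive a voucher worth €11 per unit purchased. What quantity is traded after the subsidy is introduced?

Q' = 78

Pre-subsidy: 357 - 6P = -83 + 2.8P gives P* = 50, Q* = 57.
With the rebate, buyers effectively pay Pb = Ps − 11, where Ps is the price sellers receive.
Demand in terms of Ps becomes Qd = 357 − 6(Ps − 11) = 423 - 6Ps. Setting this equal to supply: 423 - 6Ps = -83 + 2.8Ps, so Ps = 57.5.
Buyers pay Pb = 57.5 − 11 = 46.5; Q' = -83 + 2.8·57.5 = 78.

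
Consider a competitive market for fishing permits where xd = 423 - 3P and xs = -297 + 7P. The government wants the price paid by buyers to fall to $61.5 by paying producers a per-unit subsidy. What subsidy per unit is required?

At a buyer price of 61.5, quantity demanded is 423 − 3·61.5 = 238.5.
Sellers supply 238.5 only when they receive Ps with -297 + 7·Ps = 238.5, i.e. Ps = 76.5.
s = Ps − Pb = 76.5 − 61.5 = 15.

Required subsidy s = $15 per unit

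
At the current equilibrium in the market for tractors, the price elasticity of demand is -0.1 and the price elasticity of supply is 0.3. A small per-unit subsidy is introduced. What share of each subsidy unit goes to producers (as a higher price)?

Producer share = 0.25

For a small subsidy around the equilibrium, the benefit split depends on the relative slopes, which at a point are proportional to the elasticities.
Buyer share = εs/(εs + |εd|) = 0.3/(0.3 + 0.1) = 0.75; seller share = |εd|/(εs + |εd|) = 0.25.
So producers capture 0.25 of the subsidy.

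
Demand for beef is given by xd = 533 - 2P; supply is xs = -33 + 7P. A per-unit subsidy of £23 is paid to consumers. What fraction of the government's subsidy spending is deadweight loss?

DWL / government spending = 161/3987

Pre-subsidy: 533 - 2P = -33 + 7P gives P* = 566/9, x* = 3665/9.
With the rebate, buyers effectively pay Pb = Ps − 23, where Ps is the price sellers receive.
Demand in terms of Ps becomes xd = 533 − 2(Ps − 23) = 579 - 2Ps. Setting this equal to supply: 579 - 2Ps = -33 + 7Ps, so Ps = 68.
Buyers pay Pb = 68 − 23 = 45; x' = -33 + 7·68 = 443.
ΔCS = ½(3665/9 + 443)(566/9 − 45) = 615986/81; ΔPS = ½(3665/9 + 443)(68 − 566/9) = 175996/81.
Government spending = 23 × 443 = 10189.
DWL = ½ × 23 × (443 − 3665/9) = 3703/9; fraction = (3703/9) / 10189 = 161/3987.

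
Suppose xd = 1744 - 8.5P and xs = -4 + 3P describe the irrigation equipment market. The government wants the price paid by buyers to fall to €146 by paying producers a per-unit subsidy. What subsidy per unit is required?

Required subsidy s = €23 per unit

At a buyer price of 146, quantity demanded is 1744 − 8.5·146 = 503.
Sellers supply 503 only when they receive Ps with -4 + 3·Ps = 503, i.e. Ps = 169.
s = Ps − Pb = 169 − 146 = 23.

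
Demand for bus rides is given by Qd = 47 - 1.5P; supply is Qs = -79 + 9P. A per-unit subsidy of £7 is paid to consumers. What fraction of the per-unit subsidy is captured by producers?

Producer share = 1/7

Pre-subsidy: 47 - 1.5P = -79 + 9P gives P* = 12, Q* = 29.
With the rebate, buyers effectively pay Pb = Ps − 7, where Ps is the price sellers receive.
Demand in terms of Ps becomes Qd = 47 − 1.5(Ps − 7) = 57.5 - 1.5Ps. Setting this equal to supply: 57.5 - 1.5Ps = -79 + 9Ps, so Ps = 13.
Buyers pay Pb = 13 − 7 = 6; Q' = -79 + 9·13 = 38.
Buyers' price falls by P* − Pb = 12 − 6 = 6; sellers' price rises by Ps − P* = 13 − 12 = 1.
So producers capture 1/7 = 1/7 of each unit of subsidy.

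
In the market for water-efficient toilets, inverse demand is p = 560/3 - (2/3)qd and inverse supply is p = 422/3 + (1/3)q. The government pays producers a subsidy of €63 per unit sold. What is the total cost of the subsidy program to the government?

Government cost = €6867

Pre-subsidy: 560/3 - (2/3)q = 422/3 + (1/3)q gives q* = 46 and p* = 156.
With the subsidy, sellers receive ps = pb + 63 for each unit, where pb is the price buyers pay.
On the curves, pb = 560/3 - (2/3)q and ps = 422/3 + (1/3)q; the wedge ps − pb = 63 gives 422/3 + (1/3)q − (560/3 - (2/3)q) = 63, so q' = 109.
Then pb = 560/3 − (2/3)·109 = 114 and ps = 422/3 + (1/3)·109 = 177.
Government outlay = subsidy × quantity = 63 × 109 = 6867.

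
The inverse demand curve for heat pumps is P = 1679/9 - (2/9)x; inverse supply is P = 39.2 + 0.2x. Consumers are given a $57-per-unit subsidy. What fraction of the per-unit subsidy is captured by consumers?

Consumer share = 10/19

Pre-subsidy: 1679/9 - (2/9)x = 39.2 + 0.2x gives x* = 349 and P* = 109.
With the rebate, buyers effectively pay Pb = Ps − 57, where Ps is the price sellers receive.
On the curves, Pb = 1679/9 - (2/9)x and Ps = 39.2 + 0.2x; the wedge Ps − Pb = 57 gives 39.2 + 0.2x − (1679/9 - (2/9)x) = 57, so x' = 484.
Then Pb = 1679/9 − (2/9)·484 = 79 and Ps = 39.2 + 0.2·484 = 136.
Buyers' price falls by P* − Pb = 109 − 79 = 30; sellers' price rises by Ps − P* = 136 − 109 = 27.
So consumers capture 30/57 = 10/19 of each unit of subsidy.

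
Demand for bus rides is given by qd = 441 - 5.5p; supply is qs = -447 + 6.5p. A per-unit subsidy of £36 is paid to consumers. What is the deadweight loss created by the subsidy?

Deadweight loss = £1930.5

Pre-subsidy: 441 - 5.5p = -447 + 6.5p gives p* = 74, q* = 34.
With the rebate, buyers effectively pay pb = ps − 36, where ps is the price sellers receive.
Demand in terms of ps becomes qd = 441 − 5.5(ps − 36) = 639 - 5.5ps. Setting this equal to supply: 639 - 5.5ps = -447 + 6.5ps, so ps = 90.5.
Buyers pay pb = 90.5 − 36 = 54.5; q' = -447 + 6.5·90.5 = 141.25.
The subsidy expands output by 141.25 − 34 = 107.25 past the efficient level; on those units the gap between marginal cost and willingness to pay runs from 0 up to 36.
DWL = ½ × 36 × 107.25 = 1930.5.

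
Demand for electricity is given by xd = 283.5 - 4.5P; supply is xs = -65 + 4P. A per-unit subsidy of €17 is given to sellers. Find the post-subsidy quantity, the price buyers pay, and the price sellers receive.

x' = 135; buyers pay €33; sellers receive €50

Pre-subsidy: 283.5 - 4.5P = -65 + 4P gives P* = 41, x* = 99.
With the subsidy, sellers receive Ps = Pb + 17 for each unit, where Pb is the price buyers pay.
Supply in terms of Pb becomes xs = -65 + 4(Pb + 17) = 3 + 4Pb. Setting this equal to demand: 283.5 - 4.5Pb = 3 + 4Pb, so Pb = 33.
Sellers receive Ps = 33 + 17 = 50; x' = 283.5 − 4.5·33 = 135.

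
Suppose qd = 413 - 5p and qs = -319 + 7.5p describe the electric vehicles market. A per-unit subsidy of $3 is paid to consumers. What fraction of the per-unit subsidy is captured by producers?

Pre-subsidy: 413 - 5p = -319 + 7.5p gives p* = 58.56, q* = 120.2.
With the rebate, buyers effectively pay pb = ps − 3, where ps is the price sellers receive.
Demand in terms of ps becomes qd = 413 − 5(ps − 3) = 428 - 5ps. Setting this equal to supply: 428 - 5ps = -319 + 7.5ps, so ps = 59.76.
Buyers pay pb = 59.76 − 3 = 56.76; q' = -319 + 7.5·59.76 = 129.2.
Buyers' price falls by p* − pb = 58.56 − 56.76 = 1.8; sellers' price rises by ps − p* = 59.76 − 58.56 = 1.2.
So producers capture 1.2/3 = 0.4 of each unit of subsidy.

Producer share = 0.4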